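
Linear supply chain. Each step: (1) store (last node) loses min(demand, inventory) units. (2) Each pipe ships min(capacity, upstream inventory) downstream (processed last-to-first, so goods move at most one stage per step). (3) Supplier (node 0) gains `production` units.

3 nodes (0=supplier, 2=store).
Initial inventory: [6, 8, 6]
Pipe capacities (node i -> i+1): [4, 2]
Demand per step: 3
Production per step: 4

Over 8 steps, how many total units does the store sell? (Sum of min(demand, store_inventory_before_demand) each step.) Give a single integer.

Step 1: sold=3 (running total=3) -> [6 10 5]
Step 2: sold=3 (running total=6) -> [6 12 4]
Step 3: sold=3 (running total=9) -> [6 14 3]
Step 4: sold=3 (running total=12) -> [6 16 2]
Step 5: sold=2 (running total=14) -> [6 18 2]
Step 6: sold=2 (running total=16) -> [6 20 2]
Step 7: sold=2 (running total=18) -> [6 22 2]
Step 8: sold=2 (running total=20) -> [6 24 2]

Answer: 20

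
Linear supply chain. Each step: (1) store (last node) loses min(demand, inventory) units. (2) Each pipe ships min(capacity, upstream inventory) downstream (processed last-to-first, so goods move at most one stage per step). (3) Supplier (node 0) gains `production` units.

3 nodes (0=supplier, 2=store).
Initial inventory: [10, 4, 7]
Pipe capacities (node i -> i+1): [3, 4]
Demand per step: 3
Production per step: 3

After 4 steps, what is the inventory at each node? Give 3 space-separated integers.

Step 1: demand=3,sold=3 ship[1->2]=4 ship[0->1]=3 prod=3 -> inv=[10 3 8]
Step 2: demand=3,sold=3 ship[1->2]=3 ship[0->1]=3 prod=3 -> inv=[10 3 8]
Step 3: demand=3,sold=3 ship[1->2]=3 ship[0->1]=3 prod=3 -> inv=[10 3 8]
Step 4: demand=3,sold=3 ship[1->2]=3 ship[0->1]=3 prod=3 -> inv=[10 3 8]

10 3 8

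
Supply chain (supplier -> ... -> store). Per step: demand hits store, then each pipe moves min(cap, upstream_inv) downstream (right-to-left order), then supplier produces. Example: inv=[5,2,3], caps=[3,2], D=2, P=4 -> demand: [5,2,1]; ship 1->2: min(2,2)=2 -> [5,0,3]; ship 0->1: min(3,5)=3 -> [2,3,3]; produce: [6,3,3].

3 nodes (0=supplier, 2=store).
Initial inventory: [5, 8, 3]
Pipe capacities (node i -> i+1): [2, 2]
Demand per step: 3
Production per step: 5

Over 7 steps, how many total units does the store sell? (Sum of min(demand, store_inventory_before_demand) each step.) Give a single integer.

Answer: 15

Derivation:
Step 1: sold=3 (running total=3) -> [8 8 2]
Step 2: sold=2 (running total=5) -> [11 8 2]
Step 3: sold=2 (running total=7) -> [14 8 2]
Step 4: sold=2 (running total=9) -> [17 8 2]
Step 5: sold=2 (running total=11) -> [20 8 2]
Step 6: sold=2 (running total=13) -> [23 8 2]
Step 7: sold=2 (running total=15) -> [26 8 2]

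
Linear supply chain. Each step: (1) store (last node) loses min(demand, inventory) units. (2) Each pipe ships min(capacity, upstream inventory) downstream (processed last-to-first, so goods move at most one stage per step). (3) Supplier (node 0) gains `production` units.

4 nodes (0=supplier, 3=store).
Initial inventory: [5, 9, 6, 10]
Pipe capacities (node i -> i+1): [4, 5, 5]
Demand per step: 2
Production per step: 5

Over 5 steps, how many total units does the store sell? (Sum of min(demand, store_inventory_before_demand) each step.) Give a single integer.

Step 1: sold=2 (running total=2) -> [6 8 6 13]
Step 2: sold=2 (running total=4) -> [7 7 6 16]
Step 3: sold=2 (running total=6) -> [8 6 6 19]
Step 4: sold=2 (running total=8) -> [9 5 6 22]
Step 5: sold=2 (running total=10) -> [10 4 6 25]

Answer: 10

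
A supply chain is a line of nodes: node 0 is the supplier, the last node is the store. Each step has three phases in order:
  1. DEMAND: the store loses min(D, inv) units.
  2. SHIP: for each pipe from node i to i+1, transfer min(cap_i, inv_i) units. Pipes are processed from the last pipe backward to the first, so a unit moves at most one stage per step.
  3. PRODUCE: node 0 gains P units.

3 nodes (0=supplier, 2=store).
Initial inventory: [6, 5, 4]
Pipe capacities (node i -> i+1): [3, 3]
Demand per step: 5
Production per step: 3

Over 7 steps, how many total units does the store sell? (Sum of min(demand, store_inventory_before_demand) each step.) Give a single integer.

Answer: 22

Derivation:
Step 1: sold=4 (running total=4) -> [6 5 3]
Step 2: sold=3 (running total=7) -> [6 5 3]
Step 3: sold=3 (running total=10) -> [6 5 3]
Step 4: sold=3 (running total=13) -> [6 5 3]
Step 5: sold=3 (running total=16) -> [6 5 3]
Step 6: sold=3 (running total=19) -> [6 5 3]
Step 7: sold=3 (running total=22) -> [6 5 3]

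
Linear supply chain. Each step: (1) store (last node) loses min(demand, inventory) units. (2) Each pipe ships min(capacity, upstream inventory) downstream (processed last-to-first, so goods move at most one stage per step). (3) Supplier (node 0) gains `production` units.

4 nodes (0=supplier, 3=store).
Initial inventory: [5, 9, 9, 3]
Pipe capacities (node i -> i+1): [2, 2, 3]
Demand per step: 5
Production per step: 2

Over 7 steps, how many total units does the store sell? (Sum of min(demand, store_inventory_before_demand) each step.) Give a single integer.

Answer: 21

Derivation:
Step 1: sold=3 (running total=3) -> [5 9 8 3]
Step 2: sold=3 (running total=6) -> [5 9 7 3]
Step 3: sold=3 (running total=9) -> [5 9 6 3]
Step 4: sold=3 (running total=12) -> [5 9 5 3]
Step 5: sold=3 (running total=15) -> [5 9 4 3]
Step 6: sold=3 (running total=18) -> [5 9 3 3]
Step 7: sold=3 (running total=21) -> [5 9 2 3]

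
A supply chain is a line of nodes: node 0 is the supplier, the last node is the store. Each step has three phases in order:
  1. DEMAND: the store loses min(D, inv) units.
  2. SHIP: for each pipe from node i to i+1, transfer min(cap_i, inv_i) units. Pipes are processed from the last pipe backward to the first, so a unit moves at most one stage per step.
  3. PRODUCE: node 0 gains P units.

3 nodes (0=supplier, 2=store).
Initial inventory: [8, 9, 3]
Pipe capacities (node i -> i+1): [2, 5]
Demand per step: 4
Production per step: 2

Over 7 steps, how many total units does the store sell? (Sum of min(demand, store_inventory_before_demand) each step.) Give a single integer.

Step 1: sold=3 (running total=3) -> [8 6 5]
Step 2: sold=4 (running total=7) -> [8 3 6]
Step 3: sold=4 (running total=11) -> [8 2 5]
Step 4: sold=4 (running total=15) -> [8 2 3]
Step 5: sold=3 (running total=18) -> [8 2 2]
Step 6: sold=2 (running total=20) -> [8 2 2]
Step 7: sold=2 (running total=22) -> [8 2 2]

Answer: 22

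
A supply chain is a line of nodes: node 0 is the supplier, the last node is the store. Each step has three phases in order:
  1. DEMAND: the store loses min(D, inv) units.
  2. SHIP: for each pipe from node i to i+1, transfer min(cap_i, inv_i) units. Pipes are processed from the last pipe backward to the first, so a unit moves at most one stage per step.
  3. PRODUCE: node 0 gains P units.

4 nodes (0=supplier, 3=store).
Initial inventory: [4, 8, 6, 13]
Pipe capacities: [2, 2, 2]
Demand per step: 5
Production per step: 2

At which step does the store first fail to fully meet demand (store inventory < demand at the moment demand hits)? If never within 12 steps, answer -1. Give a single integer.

Step 1: demand=5,sold=5 ship[2->3]=2 ship[1->2]=2 ship[0->1]=2 prod=2 -> [4 8 6 10]
Step 2: demand=5,sold=5 ship[2->3]=2 ship[1->2]=2 ship[0->1]=2 prod=2 -> [4 8 6 7]
Step 3: demand=5,sold=5 ship[2->3]=2 ship[1->2]=2 ship[0->1]=2 prod=2 -> [4 8 6 4]
Step 4: demand=5,sold=4 ship[2->3]=2 ship[1->2]=2 ship[0->1]=2 prod=2 -> [4 8 6 2]
Step 5: demand=5,sold=2 ship[2->3]=2 ship[1->2]=2 ship[0->1]=2 prod=2 -> [4 8 6 2]
Step 6: demand=5,sold=2 ship[2->3]=2 ship[1->2]=2 ship[0->1]=2 prod=2 -> [4 8 6 2]
Step 7: demand=5,sold=2 ship[2->3]=2 ship[1->2]=2 ship[0->1]=2 prod=2 -> [4 8 6 2]
Step 8: demand=5,sold=2 ship[2->3]=2 ship[1->2]=2 ship[0->1]=2 prod=2 -> [4 8 6 2]
Step 9: demand=5,sold=2 ship[2->3]=2 ship[1->2]=2 ship[0->1]=2 prod=2 -> [4 8 6 2]
Step 10: demand=5,sold=2 ship[2->3]=2 ship[1->2]=2 ship[0->1]=2 prod=2 -> [4 8 6 2]
Step 11: demand=5,sold=2 ship[2->3]=2 ship[1->2]=2 ship[0->1]=2 prod=2 -> [4 8 6 2]
Step 12: demand=5,sold=2 ship[2->3]=2 ship[1->2]=2 ship[0->1]=2 prod=2 -> [4 8 6 2]
First stockout at step 4

4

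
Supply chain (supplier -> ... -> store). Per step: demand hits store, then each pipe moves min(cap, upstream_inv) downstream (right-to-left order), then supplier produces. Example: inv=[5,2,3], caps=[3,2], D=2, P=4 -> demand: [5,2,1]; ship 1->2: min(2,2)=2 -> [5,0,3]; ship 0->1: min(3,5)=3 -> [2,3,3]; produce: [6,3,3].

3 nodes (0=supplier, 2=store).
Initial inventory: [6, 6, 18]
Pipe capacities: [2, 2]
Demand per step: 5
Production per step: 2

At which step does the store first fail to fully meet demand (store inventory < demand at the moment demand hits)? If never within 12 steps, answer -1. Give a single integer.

Step 1: demand=5,sold=5 ship[1->2]=2 ship[0->1]=2 prod=2 -> [6 6 15]
Step 2: demand=5,sold=5 ship[1->2]=2 ship[0->1]=2 prod=2 -> [6 6 12]
Step 3: demand=5,sold=5 ship[1->2]=2 ship[0->1]=2 prod=2 -> [6 6 9]
Step 4: demand=5,sold=5 ship[1->2]=2 ship[0->1]=2 prod=2 -> [6 6 6]
Step 5: demand=5,sold=5 ship[1->2]=2 ship[0->1]=2 prod=2 -> [6 6 3]
Step 6: demand=5,sold=3 ship[1->2]=2 ship[0->1]=2 prod=2 -> [6 6 2]
Step 7: demand=5,sold=2 ship[1->2]=2 ship[0->1]=2 prod=2 -> [6 6 2]
Step 8: demand=5,sold=2 ship[1->2]=2 ship[0->1]=2 prod=2 -> [6 6 2]
Step 9: demand=5,sold=2 ship[1->2]=2 ship[0->1]=2 prod=2 -> [6 6 2]
Step 10: demand=5,sold=2 ship[1->2]=2 ship[0->1]=2 prod=2 -> [6 6 2]
Step 11: demand=5,sold=2 ship[1->2]=2 ship[0->1]=2 prod=2 -> [6 6 2]
Step 12: demand=5,sold=2 ship[1->2]=2 ship[0->1]=2 prod=2 -> [6 6 2]
First stockout at step 6

6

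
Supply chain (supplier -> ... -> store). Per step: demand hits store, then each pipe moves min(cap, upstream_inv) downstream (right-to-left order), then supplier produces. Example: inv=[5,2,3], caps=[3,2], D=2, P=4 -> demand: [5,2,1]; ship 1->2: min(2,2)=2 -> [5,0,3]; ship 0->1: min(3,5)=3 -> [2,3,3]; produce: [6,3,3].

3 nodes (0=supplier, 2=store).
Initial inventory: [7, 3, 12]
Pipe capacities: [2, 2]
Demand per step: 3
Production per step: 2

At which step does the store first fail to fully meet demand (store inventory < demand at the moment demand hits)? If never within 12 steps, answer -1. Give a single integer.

Step 1: demand=3,sold=3 ship[1->2]=2 ship[0->1]=2 prod=2 -> [7 3 11]
Step 2: demand=3,sold=3 ship[1->2]=2 ship[0->1]=2 prod=2 -> [7 3 10]
Step 3: demand=3,sold=3 ship[1->2]=2 ship[0->1]=2 prod=2 -> [7 3 9]
Step 4: demand=3,sold=3 ship[1->2]=2 ship[0->1]=2 prod=2 -> [7 3 8]
Step 5: demand=3,sold=3 ship[1->2]=2 ship[0->1]=2 prod=2 -> [7 3 7]
Step 6: demand=3,sold=3 ship[1->2]=2 ship[0->1]=2 prod=2 -> [7 3 6]
Step 7: demand=3,sold=3 ship[1->2]=2 ship[0->1]=2 prod=2 -> [7 3 5]
Step 8: demand=3,sold=3 ship[1->2]=2 ship[0->1]=2 prod=2 -> [7 3 4]
Step 9: demand=3,sold=3 ship[1->2]=2 ship[0->1]=2 prod=2 -> [7 3 3]
Step 10: demand=3,sold=3 ship[1->2]=2 ship[0->1]=2 prod=2 -> [7 3 2]
Step 11: demand=3,sold=2 ship[1->2]=2 ship[0->1]=2 prod=2 -> [7 3 2]
Step 12: demand=3,sold=2 ship[1->2]=2 ship[0->1]=2 prod=2 -> [7 3 2]
First stockout at step 11

11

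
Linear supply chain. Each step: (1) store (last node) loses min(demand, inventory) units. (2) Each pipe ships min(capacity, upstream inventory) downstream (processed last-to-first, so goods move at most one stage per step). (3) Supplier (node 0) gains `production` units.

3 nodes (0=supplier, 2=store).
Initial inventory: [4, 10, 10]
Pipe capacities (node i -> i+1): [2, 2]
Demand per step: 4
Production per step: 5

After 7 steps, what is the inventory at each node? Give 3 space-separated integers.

Step 1: demand=4,sold=4 ship[1->2]=2 ship[0->1]=2 prod=5 -> inv=[7 10 8]
Step 2: demand=4,sold=4 ship[1->2]=2 ship[0->1]=2 prod=5 -> inv=[10 10 6]
Step 3: demand=4,sold=4 ship[1->2]=2 ship[0->1]=2 prod=5 -> inv=[13 10 4]
Step 4: demand=4,sold=4 ship[1->2]=2 ship[0->1]=2 prod=5 -> inv=[16 10 2]
Step 5: demand=4,sold=2 ship[1->2]=2 ship[0->1]=2 prod=5 -> inv=[19 10 2]
Step 6: demand=4,sold=2 ship[1->2]=2 ship[0->1]=2 prod=5 -> inv=[22 10 2]
Step 7: demand=4,sold=2 ship[1->2]=2 ship[0->1]=2 prod=5 -> inv=[25 10 2]

25 10 2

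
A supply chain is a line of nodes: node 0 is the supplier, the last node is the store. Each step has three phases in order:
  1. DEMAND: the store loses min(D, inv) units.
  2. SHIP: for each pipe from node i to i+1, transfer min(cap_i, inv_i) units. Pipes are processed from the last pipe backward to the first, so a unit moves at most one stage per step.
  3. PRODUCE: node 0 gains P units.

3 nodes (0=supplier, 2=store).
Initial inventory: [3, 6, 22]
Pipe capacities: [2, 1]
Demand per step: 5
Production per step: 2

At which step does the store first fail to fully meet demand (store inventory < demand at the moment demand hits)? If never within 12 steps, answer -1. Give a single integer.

Step 1: demand=5,sold=5 ship[1->2]=1 ship[0->1]=2 prod=2 -> [3 7 18]
Step 2: demand=5,sold=5 ship[1->2]=1 ship[0->1]=2 prod=2 -> [3 8 14]
Step 3: demand=5,sold=5 ship[1->2]=1 ship[0->1]=2 prod=2 -> [3 9 10]
Step 4: demand=5,sold=5 ship[1->2]=1 ship[0->1]=2 prod=2 -> [3 10 6]
Step 5: demand=5,sold=5 ship[1->2]=1 ship[0->1]=2 prod=2 -> [3 11 2]
Step 6: demand=5,sold=2 ship[1->2]=1 ship[0->1]=2 prod=2 -> [3 12 1]
Step 7: demand=5,sold=1 ship[1->2]=1 ship[0->1]=2 prod=2 -> [3 13 1]
Step 8: demand=5,sold=1 ship[1->2]=1 ship[0->1]=2 prod=2 -> [3 14 1]
Step 9: demand=5,sold=1 ship[1->2]=1 ship[0->1]=2 prod=2 -> [3 15 1]
Step 10: demand=5,sold=1 ship[1->2]=1 ship[0->1]=2 prod=2 -> [3 16 1]
Step 11: demand=5,sold=1 ship[1->2]=1 ship[0->1]=2 prod=2 -> [3 17 1]
Step 12: demand=5,sold=1 ship[1->2]=1 ship[0->1]=2 prod=2 -> [3 18 1]
First stockout at step 6

6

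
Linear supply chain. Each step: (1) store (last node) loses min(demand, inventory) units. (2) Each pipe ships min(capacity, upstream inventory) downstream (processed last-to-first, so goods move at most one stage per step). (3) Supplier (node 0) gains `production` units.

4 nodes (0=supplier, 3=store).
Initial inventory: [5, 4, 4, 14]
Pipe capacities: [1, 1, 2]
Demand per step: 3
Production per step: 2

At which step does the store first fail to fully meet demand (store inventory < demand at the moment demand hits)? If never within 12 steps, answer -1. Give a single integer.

Step 1: demand=3,sold=3 ship[2->3]=2 ship[1->2]=1 ship[0->1]=1 prod=2 -> [6 4 3 13]
Step 2: demand=3,sold=3 ship[2->3]=2 ship[1->2]=1 ship[0->1]=1 prod=2 -> [7 4 2 12]
Step 3: demand=3,sold=3 ship[2->3]=2 ship[1->2]=1 ship[0->1]=1 prod=2 -> [8 4 1 11]
Step 4: demand=3,sold=3 ship[2->3]=1 ship[1->2]=1 ship[0->1]=1 prod=2 -> [9 4 1 9]
Step 5: demand=3,sold=3 ship[2->3]=1 ship[1->2]=1 ship[0->1]=1 prod=2 -> [10 4 1 7]
Step 6: demand=3,sold=3 ship[2->3]=1 ship[1->2]=1 ship[0->1]=1 prod=2 -> [11 4 1 5]
Step 7: demand=3,sold=3 ship[2->3]=1 ship[1->2]=1 ship[0->1]=1 prod=2 -> [12 4 1 3]
Step 8: demand=3,sold=3 ship[2->3]=1 ship[1->2]=1 ship[0->1]=1 prod=2 -> [13 4 1 1]
Step 9: demand=3,sold=1 ship[2->3]=1 ship[1->2]=1 ship[0->1]=1 prod=2 -> [14 4 1 1]
Step 10: demand=3,sold=1 ship[2->3]=1 ship[1->2]=1 ship[0->1]=1 prod=2 -> [15 4 1 1]
Step 11: demand=3,sold=1 ship[2->3]=1 ship[1->2]=1 ship[0->1]=1 prod=2 -> [16 4 1 1]
Step 12: demand=3,sold=1 ship[2->3]=1 ship[1->2]=1 ship[0->1]=1 prod=2 -> [17 4 1 1]
First stockout at step 9

9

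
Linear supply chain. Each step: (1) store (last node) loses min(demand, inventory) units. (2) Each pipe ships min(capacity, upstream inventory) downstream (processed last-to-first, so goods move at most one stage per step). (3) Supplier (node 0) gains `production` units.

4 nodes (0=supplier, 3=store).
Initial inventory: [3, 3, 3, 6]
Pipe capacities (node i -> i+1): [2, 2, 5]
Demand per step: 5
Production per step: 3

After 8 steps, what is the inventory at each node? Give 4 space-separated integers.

Step 1: demand=5,sold=5 ship[2->3]=3 ship[1->2]=2 ship[0->1]=2 prod=3 -> inv=[4 3 2 4]
Step 2: demand=5,sold=4 ship[2->3]=2 ship[1->2]=2 ship[0->1]=2 prod=3 -> inv=[5 3 2 2]
Step 3: demand=5,sold=2 ship[2->3]=2 ship[1->2]=2 ship[0->1]=2 prod=3 -> inv=[6 3 2 2]
Step 4: demand=5,sold=2 ship[2->3]=2 ship[1->2]=2 ship[0->1]=2 prod=3 -> inv=[7 3 2 2]
Step 5: demand=5,sold=2 ship[2->3]=2 ship[1->2]=2 ship[0->1]=2 prod=3 -> inv=[8 3 2 2]
Step 6: demand=5,sold=2 ship[2->3]=2 ship[1->2]=2 ship[0->1]=2 prod=3 -> inv=[9 3 2 2]
Step 7: demand=5,sold=2 ship[2->3]=2 ship[1->2]=2 ship[0->1]=2 prod=3 -> inv=[10 3 2 2]
Step 8: demand=5,sold=2 ship[2->3]=2 ship[1->2]=2 ship[0->1]=2 prod=3 -> inv=[11 3 2 2]

11 3 2 2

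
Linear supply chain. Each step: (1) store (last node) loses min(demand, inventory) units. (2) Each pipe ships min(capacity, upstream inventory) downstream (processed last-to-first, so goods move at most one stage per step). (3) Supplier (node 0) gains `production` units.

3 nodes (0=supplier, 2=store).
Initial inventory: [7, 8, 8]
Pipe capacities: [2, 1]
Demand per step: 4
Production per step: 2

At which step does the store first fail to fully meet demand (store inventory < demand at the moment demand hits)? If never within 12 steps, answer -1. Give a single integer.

Step 1: demand=4,sold=4 ship[1->2]=1 ship[0->1]=2 prod=2 -> [7 9 5]
Step 2: demand=4,sold=4 ship[1->2]=1 ship[0->1]=2 prod=2 -> [7 10 2]
Step 3: demand=4,sold=2 ship[1->2]=1 ship[0->1]=2 prod=2 -> [7 11 1]
Step 4: demand=4,sold=1 ship[1->2]=1 ship[0->1]=2 prod=2 -> [7 12 1]
Step 5: demand=4,sold=1 ship[1->2]=1 ship[0->1]=2 prod=2 -> [7 13 1]
Step 6: demand=4,sold=1 ship[1->2]=1 ship[0->1]=2 prod=2 -> [7 14 1]
Step 7: demand=4,sold=1 ship[1->2]=1 ship[0->1]=2 prod=2 -> [7 15 1]
Step 8: demand=4,sold=1 ship[1->2]=1 ship[0->1]=2 prod=2 -> [7 16 1]
Step 9: demand=4,sold=1 ship[1->2]=1 ship[0->1]=2 prod=2 -> [7 17 1]
Step 10: demand=4,sold=1 ship[1->2]=1 ship[0->1]=2 prod=2 -> [7 18 1]
Step 11: demand=4,sold=1 ship[1->2]=1 ship[0->1]=2 prod=2 -> [7 19 1]
Step 12: demand=4,sold=1 ship[1->2]=1 ship[0->1]=2 prod=2 -> [7 20 1]
First stockout at step 3

3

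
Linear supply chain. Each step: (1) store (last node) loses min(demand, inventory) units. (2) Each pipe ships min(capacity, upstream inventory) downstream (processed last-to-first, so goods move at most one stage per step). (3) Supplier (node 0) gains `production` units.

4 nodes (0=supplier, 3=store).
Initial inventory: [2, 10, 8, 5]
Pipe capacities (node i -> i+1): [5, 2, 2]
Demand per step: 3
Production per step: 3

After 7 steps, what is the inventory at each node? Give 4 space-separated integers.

Step 1: demand=3,sold=3 ship[2->3]=2 ship[1->2]=2 ship[0->1]=2 prod=3 -> inv=[3 10 8 4]
Step 2: demand=3,sold=3 ship[2->3]=2 ship[1->2]=2 ship[0->1]=3 prod=3 -> inv=[3 11 8 3]
Step 3: demand=3,sold=3 ship[2->3]=2 ship[1->2]=2 ship[0->1]=3 prod=3 -> inv=[3 12 8 2]
Step 4: demand=3,sold=2 ship[2->3]=2 ship[1->2]=2 ship[0->1]=3 prod=3 -> inv=[3 13 8 2]
Step 5: demand=3,sold=2 ship[2->3]=2 ship[1->2]=2 ship[0->1]=3 prod=3 -> inv=[3 14 8 2]
Step 6: demand=3,sold=2 ship[2->3]=2 ship[1->2]=2 ship[0->1]=3 prod=3 -> inv=[3 15 8 2]
Step 7: demand=3,sold=2 ship[2->3]=2 ship[1->2]=2 ship[0->1]=3 prod=3 -> inv=[3 16 8 2]

3 16 8 2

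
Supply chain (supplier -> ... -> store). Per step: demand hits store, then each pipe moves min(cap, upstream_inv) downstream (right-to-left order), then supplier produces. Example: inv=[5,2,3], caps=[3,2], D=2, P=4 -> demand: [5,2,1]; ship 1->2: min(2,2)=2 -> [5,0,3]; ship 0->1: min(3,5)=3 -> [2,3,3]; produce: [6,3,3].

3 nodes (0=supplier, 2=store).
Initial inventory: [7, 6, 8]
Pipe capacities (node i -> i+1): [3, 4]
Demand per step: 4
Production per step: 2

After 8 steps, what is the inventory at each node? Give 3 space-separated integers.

Step 1: demand=4,sold=4 ship[1->2]=4 ship[0->1]=3 prod=2 -> inv=[6 5 8]
Step 2: demand=4,sold=4 ship[1->2]=4 ship[0->1]=3 prod=2 -> inv=[5 4 8]
Step 3: demand=4,sold=4 ship[1->2]=4 ship[0->1]=3 prod=2 -> inv=[4 3 8]
Step 4: demand=4,sold=4 ship[1->2]=3 ship[0->1]=3 prod=2 -> inv=[3 3 7]
Step 5: demand=4,sold=4 ship[1->2]=3 ship[0->1]=3 prod=2 -> inv=[2 3 6]
Step 6: demand=4,sold=4 ship[1->2]=3 ship[0->1]=2 prod=2 -> inv=[2 2 5]
Step 7: demand=4,sold=4 ship[1->2]=2 ship[0->1]=2 prod=2 -> inv=[2 2 3]
Step 8: demand=4,sold=3 ship[1->2]=2 ship[0->1]=2 prod=2 -> inv=[2 2 2]

2 2 2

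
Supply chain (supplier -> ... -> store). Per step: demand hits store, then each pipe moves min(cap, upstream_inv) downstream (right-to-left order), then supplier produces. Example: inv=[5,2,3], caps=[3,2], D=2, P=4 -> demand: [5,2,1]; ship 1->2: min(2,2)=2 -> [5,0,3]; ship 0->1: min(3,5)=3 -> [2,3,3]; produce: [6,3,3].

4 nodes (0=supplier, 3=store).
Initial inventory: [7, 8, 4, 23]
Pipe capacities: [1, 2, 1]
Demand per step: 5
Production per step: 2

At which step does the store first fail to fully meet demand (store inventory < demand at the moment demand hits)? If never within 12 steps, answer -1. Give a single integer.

Step 1: demand=5,sold=5 ship[2->3]=1 ship[1->2]=2 ship[0->1]=1 prod=2 -> [8 7 5 19]
Step 2: demand=5,sold=5 ship[2->3]=1 ship[1->2]=2 ship[0->1]=1 prod=2 -> [9 6 6 15]
Step 3: demand=5,sold=5 ship[2->3]=1 ship[1->2]=2 ship[0->1]=1 prod=2 -> [10 5 7 11]
Step 4: demand=5,sold=5 ship[2->3]=1 ship[1->2]=2 ship[0->1]=1 prod=2 -> [11 4 8 7]
Step 5: demand=5,sold=5 ship[2->3]=1 ship[1->2]=2 ship[0->1]=1 prod=2 -> [12 3 9 3]
Step 6: demand=5,sold=3 ship[2->3]=1 ship[1->2]=2 ship[0->1]=1 prod=2 -> [13 2 10 1]
Step 7: demand=5,sold=1 ship[2->3]=1 ship[1->2]=2 ship[0->1]=1 prod=2 -> [14 1 11 1]
Step 8: demand=5,sold=1 ship[2->3]=1 ship[1->2]=1 ship[0->1]=1 prod=2 -> [15 1 11 1]
Step 9: demand=5,sold=1 ship[2->3]=1 ship[1->2]=1 ship[0->1]=1 prod=2 -> [16 1 11 1]
Step 10: demand=5,sold=1 ship[2->3]=1 ship[1->2]=1 ship[0->1]=1 prod=2 -> [17 1 11 1]
Step 11: demand=5,sold=1 ship[2->3]=1 ship[1->2]=1 ship[0->1]=1 prod=2 -> [18 1 11 1]
Step 12: demand=5,sold=1 ship[2->3]=1 ship[1->2]=1 ship[0->1]=1 prod=2 -> [19 1 11 1]
First stockout at step 6

6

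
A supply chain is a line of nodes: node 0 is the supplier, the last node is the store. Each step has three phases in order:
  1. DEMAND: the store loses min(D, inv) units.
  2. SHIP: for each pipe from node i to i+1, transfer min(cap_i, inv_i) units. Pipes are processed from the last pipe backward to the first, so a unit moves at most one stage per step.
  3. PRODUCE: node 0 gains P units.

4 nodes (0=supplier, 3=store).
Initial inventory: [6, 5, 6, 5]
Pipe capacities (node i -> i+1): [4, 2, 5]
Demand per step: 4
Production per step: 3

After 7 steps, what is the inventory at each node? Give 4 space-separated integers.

Step 1: demand=4,sold=4 ship[2->3]=5 ship[1->2]=2 ship[0->1]=4 prod=3 -> inv=[5 7 3 6]
Step 2: demand=4,sold=4 ship[2->3]=3 ship[1->2]=2 ship[0->1]=4 prod=3 -> inv=[4 9 2 5]
Step 3: demand=4,sold=4 ship[2->3]=2 ship[1->2]=2 ship[0->1]=4 prod=3 -> inv=[3 11 2 3]
Step 4: demand=4,sold=3 ship[2->3]=2 ship[1->2]=2 ship[0->1]=3 prod=3 -> inv=[3 12 2 2]
Step 5: demand=4,sold=2 ship[2->3]=2 ship[1->2]=2 ship[0->1]=3 prod=3 -> inv=[3 13 2 2]
Step 6: demand=4,sold=2 ship[2->3]=2 ship[1->2]=2 ship[0->1]=3 prod=3 -> inv=[3 14 2 2]
Step 7: demand=4,sold=2 ship[2->3]=2 ship[1->2]=2 ship[0->1]=3 prod=3 -> inv=[3 15 2 2]

3 15 2 2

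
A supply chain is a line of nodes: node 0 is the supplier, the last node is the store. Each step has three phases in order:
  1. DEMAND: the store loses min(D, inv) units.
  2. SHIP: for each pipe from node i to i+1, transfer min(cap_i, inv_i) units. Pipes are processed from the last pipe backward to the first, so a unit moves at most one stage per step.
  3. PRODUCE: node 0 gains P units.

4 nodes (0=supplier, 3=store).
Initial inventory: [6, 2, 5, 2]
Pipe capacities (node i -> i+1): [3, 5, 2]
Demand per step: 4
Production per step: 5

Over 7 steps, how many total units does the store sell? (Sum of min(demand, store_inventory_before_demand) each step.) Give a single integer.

Step 1: sold=2 (running total=2) -> [8 3 5 2]
Step 2: sold=2 (running total=4) -> [10 3 6 2]
Step 3: sold=2 (running total=6) -> [12 3 7 2]
Step 4: sold=2 (running total=8) -> [14 3 8 2]
Step 5: sold=2 (running total=10) -> [16 3 9 2]
Step 6: sold=2 (running total=12) -> [18 3 10 2]
Step 7: sold=2 (running total=14) -> [20 3 11 2]

Answer: 14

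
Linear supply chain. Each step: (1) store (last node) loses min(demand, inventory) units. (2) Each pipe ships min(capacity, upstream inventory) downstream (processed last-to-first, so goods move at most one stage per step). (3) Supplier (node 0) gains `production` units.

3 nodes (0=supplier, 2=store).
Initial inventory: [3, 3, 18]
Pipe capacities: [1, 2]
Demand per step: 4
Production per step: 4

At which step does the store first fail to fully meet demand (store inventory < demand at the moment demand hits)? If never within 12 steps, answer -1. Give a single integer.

Step 1: demand=4,sold=4 ship[1->2]=2 ship[0->1]=1 prod=4 -> [6 2 16]
Step 2: demand=4,sold=4 ship[1->2]=2 ship[0->1]=1 prod=4 -> [9 1 14]
Step 3: demand=4,sold=4 ship[1->2]=1 ship[0->1]=1 prod=4 -> [12 1 11]
Step 4: demand=4,sold=4 ship[1->2]=1 ship[0->1]=1 prod=4 -> [15 1 8]
Step 5: demand=4,sold=4 ship[1->2]=1 ship[0->1]=1 prod=4 -> [18 1 5]
Step 6: demand=4,sold=4 ship[1->2]=1 ship[0->1]=1 prod=4 -> [21 1 2]
Step 7: demand=4,sold=2 ship[1->2]=1 ship[0->1]=1 prod=4 -> [24 1 1]
Step 8: demand=4,sold=1 ship[1->2]=1 ship[0->1]=1 prod=4 -> [27 1 1]
Step 9: demand=4,sold=1 ship[1->2]=1 ship[0->1]=1 prod=4 -> [30 1 1]
Step 10: demand=4,sold=1 ship[1->2]=1 ship[0->1]=1 prod=4 -> [33 1 1]
Step 11: demand=4,sold=1 ship[1->2]=1 ship[0->1]=1 prod=4 -> [36 1 1]
Step 12: demand=4,sold=1 ship[1->2]=1 ship[0->1]=1 prod=4 -> [39 1 1]
First stockout at step 7

7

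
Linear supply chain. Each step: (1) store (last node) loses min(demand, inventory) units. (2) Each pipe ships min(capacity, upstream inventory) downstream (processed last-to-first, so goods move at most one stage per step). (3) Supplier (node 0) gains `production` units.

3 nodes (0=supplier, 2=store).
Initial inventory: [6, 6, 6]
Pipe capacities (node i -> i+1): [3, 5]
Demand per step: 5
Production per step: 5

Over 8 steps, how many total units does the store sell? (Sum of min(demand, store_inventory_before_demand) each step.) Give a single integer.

Step 1: sold=5 (running total=5) -> [8 4 6]
Step 2: sold=5 (running total=10) -> [10 3 5]
Step 3: sold=5 (running total=15) -> [12 3 3]
Step 4: sold=3 (running total=18) -> [14 3 3]
Step 5: sold=3 (running total=21) -> [16 3 3]
Step 6: sold=3 (running total=24) -> [18 3 3]
Step 7: sold=3 (running total=27) -> [20 3 3]
Step 8: sold=3 (running total=30) -> [22 3 3]

Answer: 30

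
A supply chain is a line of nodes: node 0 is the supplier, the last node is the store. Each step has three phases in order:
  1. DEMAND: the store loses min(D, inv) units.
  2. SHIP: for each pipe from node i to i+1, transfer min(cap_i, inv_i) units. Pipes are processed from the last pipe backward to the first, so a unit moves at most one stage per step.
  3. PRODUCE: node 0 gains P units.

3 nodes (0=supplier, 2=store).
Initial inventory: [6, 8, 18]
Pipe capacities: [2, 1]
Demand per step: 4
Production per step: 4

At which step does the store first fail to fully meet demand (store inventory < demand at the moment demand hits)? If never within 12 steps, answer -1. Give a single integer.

Step 1: demand=4,sold=4 ship[1->2]=1 ship[0->1]=2 prod=4 -> [8 9 15]
Step 2: demand=4,sold=4 ship[1->2]=1 ship[0->1]=2 prod=4 -> [10 10 12]
Step 3: demand=4,sold=4 ship[1->2]=1 ship[0->1]=2 prod=4 -> [12 11 9]
Step 4: demand=4,sold=4 ship[1->2]=1 ship[0->1]=2 prod=4 -> [14 12 6]
Step 5: demand=4,sold=4 ship[1->2]=1 ship[0->1]=2 prod=4 -> [16 13 3]
Step 6: demand=4,sold=3 ship[1->2]=1 ship[0->1]=2 prod=4 -> [18 14 1]
Step 7: demand=4,sold=1 ship[1->2]=1 ship[0->1]=2 prod=4 -> [20 15 1]
Step 8: demand=4,sold=1 ship[1->2]=1 ship[0->1]=2 prod=4 -> [22 16 1]
Step 9: demand=4,sold=1 ship[1->2]=1 ship[0->1]=2 prod=4 -> [24 17 1]
Step 10: demand=4,sold=1 ship[1->2]=1 ship[0->1]=2 prod=4 -> [26 18 1]
Step 11: demand=4,sold=1 ship[1->2]=1 ship[0->1]=2 prod=4 -> [28 19 1]
Step 12: demand=4,sold=1 ship[1->2]=1 ship[0->1]=2 prod=4 -> [30 20 1]
First stockout at step 6

6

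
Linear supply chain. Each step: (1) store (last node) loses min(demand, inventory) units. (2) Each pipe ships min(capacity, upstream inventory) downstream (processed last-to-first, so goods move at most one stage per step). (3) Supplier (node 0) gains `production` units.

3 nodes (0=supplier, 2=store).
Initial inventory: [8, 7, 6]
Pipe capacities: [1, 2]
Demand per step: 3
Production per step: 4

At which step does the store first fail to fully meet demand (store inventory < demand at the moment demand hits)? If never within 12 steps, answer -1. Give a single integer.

Step 1: demand=3,sold=3 ship[1->2]=2 ship[0->1]=1 prod=4 -> [11 6 5]
Step 2: demand=3,sold=3 ship[1->2]=2 ship[0->1]=1 prod=4 -> [14 5 4]
Step 3: demand=3,sold=3 ship[1->2]=2 ship[0->1]=1 prod=4 -> [17 4 3]
Step 4: demand=3,sold=3 ship[1->2]=2 ship[0->1]=1 prod=4 -> [20 3 2]
Step 5: demand=3,sold=2 ship[1->2]=2 ship[0->1]=1 prod=4 -> [23 2 2]
Step 6: demand=3,sold=2 ship[1->2]=2 ship[0->1]=1 prod=4 -> [26 1 2]
Step 7: demand=3,sold=2 ship[1->2]=1 ship[0->1]=1 prod=4 -> [29 1 1]
Step 8: demand=3,sold=1 ship[1->2]=1 ship[0->1]=1 prod=4 -> [32 1 1]
Step 9: demand=3,sold=1 ship[1->2]=1 ship[0->1]=1 prod=4 -> [35 1 1]
Step 10: demand=3,sold=1 ship[1->2]=1 ship[0->1]=1 prod=4 -> [38 1 1]
Step 11: demand=3,sold=1 ship[1->2]=1 ship[0->1]=1 prod=4 -> [41 1 1]
Step 12: demand=3,sold=1 ship[1->2]=1 ship[0->1]=1 prod=4 -> [44 1 1]
First stockout at step 5

5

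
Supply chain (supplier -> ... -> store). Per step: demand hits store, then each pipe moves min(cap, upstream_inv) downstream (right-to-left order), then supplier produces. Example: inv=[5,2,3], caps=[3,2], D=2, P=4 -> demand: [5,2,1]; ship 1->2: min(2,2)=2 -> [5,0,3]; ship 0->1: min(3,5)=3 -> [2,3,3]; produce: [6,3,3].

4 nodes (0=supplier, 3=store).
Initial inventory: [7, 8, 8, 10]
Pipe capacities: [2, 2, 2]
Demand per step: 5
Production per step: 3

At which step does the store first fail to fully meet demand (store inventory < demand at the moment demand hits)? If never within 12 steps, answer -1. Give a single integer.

Step 1: demand=5,sold=5 ship[2->3]=2 ship[1->2]=2 ship[0->1]=2 prod=3 -> [8 8 8 7]
Step 2: demand=5,sold=5 ship[2->3]=2 ship[1->2]=2 ship[0->1]=2 prod=3 -> [9 8 8 4]
Step 3: demand=5,sold=4 ship[2->3]=2 ship[1->2]=2 ship[0->1]=2 prod=3 -> [10 8 8 2]
Step 4: demand=5,sold=2 ship[2->3]=2 ship[1->2]=2 ship[0->1]=2 prod=3 -> [11 8 8 2]
Step 5: demand=5,sold=2 ship[2->3]=2 ship[1->2]=2 ship[0->1]=2 prod=3 -> [12 8 8 2]
Step 6: demand=5,sold=2 ship[2->3]=2 ship[1->2]=2 ship[0->1]=2 prod=3 -> [13 8 8 2]
Step 7: demand=5,sold=2 ship[2->3]=2 ship[1->2]=2 ship[0->1]=2 prod=3 -> [14 8 8 2]
Step 8: demand=5,sold=2 ship[2->3]=2 ship[1->2]=2 ship[0->1]=2 prod=3 -> [15 8 8 2]
Step 9: demand=5,sold=2 ship[2->3]=2 ship[1->2]=2 ship[0->1]=2 prod=3 -> [16 8 8 2]
Step 10: demand=5,sold=2 ship[2->3]=2 ship[1->2]=2 ship[0->1]=2 prod=3 -> [17 8 8 2]
Step 11: demand=5,sold=2 ship[2->3]=2 ship[1->2]=2 ship[0->1]=2 prod=3 -> [18 8 8 2]
Step 12: demand=5,sold=2 ship[2->3]=2 ship[1->2]=2 ship[0->1]=2 prod=3 -> [19 8 8 2]
First stockout at step 3

3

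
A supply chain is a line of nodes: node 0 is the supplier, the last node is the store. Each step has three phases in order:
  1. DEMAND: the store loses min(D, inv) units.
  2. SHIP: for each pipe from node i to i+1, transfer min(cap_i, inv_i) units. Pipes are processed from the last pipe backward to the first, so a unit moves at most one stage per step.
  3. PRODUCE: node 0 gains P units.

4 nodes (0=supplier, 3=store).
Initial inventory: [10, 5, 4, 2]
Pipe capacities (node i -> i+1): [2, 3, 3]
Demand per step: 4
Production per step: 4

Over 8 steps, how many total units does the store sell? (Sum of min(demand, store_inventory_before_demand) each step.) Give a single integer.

Answer: 21

Derivation:
Step 1: sold=2 (running total=2) -> [12 4 4 3]
Step 2: sold=3 (running total=5) -> [14 3 4 3]
Step 3: sold=3 (running total=8) -> [16 2 4 3]
Step 4: sold=3 (running total=11) -> [18 2 3 3]
Step 5: sold=3 (running total=14) -> [20 2 2 3]
Step 6: sold=3 (running total=17) -> [22 2 2 2]
Step 7: sold=2 (running total=19) -> [24 2 2 2]
Step 8: sold=2 (running total=21) -> [26 2 2 2]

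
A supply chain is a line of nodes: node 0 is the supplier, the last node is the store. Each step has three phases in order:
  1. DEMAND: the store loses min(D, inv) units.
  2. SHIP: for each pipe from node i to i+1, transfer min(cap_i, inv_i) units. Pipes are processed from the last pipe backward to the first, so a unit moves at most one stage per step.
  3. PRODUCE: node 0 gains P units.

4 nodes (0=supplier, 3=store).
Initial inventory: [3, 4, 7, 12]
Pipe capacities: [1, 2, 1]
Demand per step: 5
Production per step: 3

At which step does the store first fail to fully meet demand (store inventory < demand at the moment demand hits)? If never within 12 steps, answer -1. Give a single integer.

Step 1: demand=5,sold=5 ship[2->3]=1 ship[1->2]=2 ship[0->1]=1 prod=3 -> [5 3 8 8]
Step 2: demand=5,sold=5 ship[2->3]=1 ship[1->2]=2 ship[0->1]=1 prod=3 -> [7 2 9 4]
Step 3: demand=5,sold=4 ship[2->3]=1 ship[1->2]=2 ship[0->1]=1 prod=3 -> [9 1 10 1]
Step 4: demand=5,sold=1 ship[2->3]=1 ship[1->2]=1 ship[0->1]=1 prod=3 -> [11 1 10 1]
Step 5: demand=5,sold=1 ship[2->3]=1 ship[1->2]=1 ship[0->1]=1 prod=3 -> [13 1 10 1]
Step 6: demand=5,sold=1 ship[2->3]=1 ship[1->2]=1 ship[0->1]=1 prod=3 -> [15 1 10 1]
Step 7: demand=5,sold=1 ship[2->3]=1 ship[1->2]=1 ship[0->1]=1 prod=3 -> [17 1 10 1]
Step 8: demand=5,sold=1 ship[2->3]=1 ship[1->2]=1 ship[0->1]=1 prod=3 -> [19 1 10 1]
Step 9: demand=5,sold=1 ship[2->3]=1 ship[1->2]=1 ship[0->1]=1 prod=3 -> [21 1 10 1]
Step 10: demand=5,sold=1 ship[2->3]=1 ship[1->2]=1 ship[0->1]=1 prod=3 -> [23 1 10 1]
Step 11: demand=5,sold=1 ship[2->3]=1 ship[1->2]=1 ship[0->1]=1 prod=3 -> [25 1 10 1]
Step 12: demand=5,sold=1 ship[2->3]=1 ship[1->2]=1 ship[0->1]=1 prod=3 -> [27 1 10 1]
First stockout at step 3

3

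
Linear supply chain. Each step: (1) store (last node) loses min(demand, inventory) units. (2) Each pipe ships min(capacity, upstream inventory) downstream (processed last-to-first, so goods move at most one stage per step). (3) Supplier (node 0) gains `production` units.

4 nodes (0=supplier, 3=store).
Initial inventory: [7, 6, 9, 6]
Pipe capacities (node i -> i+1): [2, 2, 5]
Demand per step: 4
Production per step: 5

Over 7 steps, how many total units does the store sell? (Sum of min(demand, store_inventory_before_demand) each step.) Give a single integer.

Answer: 25

Derivation:
Step 1: sold=4 (running total=4) -> [10 6 6 7]
Step 2: sold=4 (running total=8) -> [13 6 3 8]
Step 3: sold=4 (running total=12) -> [16 6 2 7]
Step 4: sold=4 (running total=16) -> [19 6 2 5]
Step 5: sold=4 (running total=20) -> [22 6 2 3]
Step 6: sold=3 (running total=23) -> [25 6 2 2]
Step 7: sold=2 (running total=25) -> [28 6 2 2]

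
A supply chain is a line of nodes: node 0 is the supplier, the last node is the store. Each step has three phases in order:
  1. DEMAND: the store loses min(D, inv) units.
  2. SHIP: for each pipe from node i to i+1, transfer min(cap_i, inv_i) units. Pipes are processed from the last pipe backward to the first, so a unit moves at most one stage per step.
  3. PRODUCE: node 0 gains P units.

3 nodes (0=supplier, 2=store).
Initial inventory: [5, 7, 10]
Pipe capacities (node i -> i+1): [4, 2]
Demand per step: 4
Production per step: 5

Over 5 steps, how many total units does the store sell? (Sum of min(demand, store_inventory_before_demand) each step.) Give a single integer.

Answer: 18

Derivation:
Step 1: sold=4 (running total=4) -> [6 9 8]
Step 2: sold=4 (running total=8) -> [7 11 6]
Step 3: sold=4 (running total=12) -> [8 13 4]
Step 4: sold=4 (running total=16) -> [9 15 2]
Step 5: sold=2 (running total=18) -> [10 17 2]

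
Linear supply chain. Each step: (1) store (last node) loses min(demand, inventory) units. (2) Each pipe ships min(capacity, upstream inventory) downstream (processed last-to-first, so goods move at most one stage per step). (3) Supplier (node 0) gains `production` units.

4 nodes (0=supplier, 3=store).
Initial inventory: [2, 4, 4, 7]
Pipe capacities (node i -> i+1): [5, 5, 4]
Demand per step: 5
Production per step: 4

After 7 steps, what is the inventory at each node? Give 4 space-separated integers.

Step 1: demand=5,sold=5 ship[2->3]=4 ship[1->2]=4 ship[0->1]=2 prod=4 -> inv=[4 2 4 6]
Step 2: demand=5,sold=5 ship[2->3]=4 ship[1->2]=2 ship[0->1]=4 prod=4 -> inv=[4 4 2 5]
Step 3: demand=5,sold=5 ship[2->3]=2 ship[1->2]=4 ship[0->1]=4 prod=4 -> inv=[4 4 4 2]
Step 4: demand=5,sold=2 ship[2->3]=4 ship[1->2]=4 ship[0->1]=4 prod=4 -> inv=[4 4 4 4]
Step 5: demand=5,sold=4 ship[2->3]=4 ship[1->2]=4 ship[0->1]=4 prod=4 -> inv=[4 4 4 4]
Step 6: demand=5,sold=4 ship[2->3]=4 ship[1->2]=4 ship[0->1]=4 prod=4 -> inv=[4 4 4 4]
Step 7: demand=5,sold=4 ship[2->3]=4 ship[1->2]=4 ship[0->1]=4 prod=4 -> inv=[4 4 4 4]

4 4 4 4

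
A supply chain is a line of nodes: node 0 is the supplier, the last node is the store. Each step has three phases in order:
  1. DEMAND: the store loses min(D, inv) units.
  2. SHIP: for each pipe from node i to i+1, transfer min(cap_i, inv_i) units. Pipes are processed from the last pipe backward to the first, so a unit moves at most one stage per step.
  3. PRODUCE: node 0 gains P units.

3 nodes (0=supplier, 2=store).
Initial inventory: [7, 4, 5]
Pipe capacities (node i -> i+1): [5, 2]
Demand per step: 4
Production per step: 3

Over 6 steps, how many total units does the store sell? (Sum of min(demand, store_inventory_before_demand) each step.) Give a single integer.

Answer: 15

Derivation:
Step 1: sold=4 (running total=4) -> [5 7 3]
Step 2: sold=3 (running total=7) -> [3 10 2]
Step 3: sold=2 (running total=9) -> [3 11 2]
Step 4: sold=2 (running total=11) -> [3 12 2]
Step 5: sold=2 (running total=13) -> [3 13 2]
Step 6: sold=2 (running total=15) -> [3 14 2]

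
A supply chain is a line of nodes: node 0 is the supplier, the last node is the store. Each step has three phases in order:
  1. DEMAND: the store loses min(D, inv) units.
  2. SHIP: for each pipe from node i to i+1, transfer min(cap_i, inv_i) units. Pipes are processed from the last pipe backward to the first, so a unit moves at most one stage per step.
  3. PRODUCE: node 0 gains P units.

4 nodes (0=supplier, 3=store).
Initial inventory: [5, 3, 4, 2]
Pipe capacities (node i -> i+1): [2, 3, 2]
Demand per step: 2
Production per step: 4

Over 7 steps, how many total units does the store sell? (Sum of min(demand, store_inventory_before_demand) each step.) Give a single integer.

Step 1: sold=2 (running total=2) -> [7 2 5 2]
Step 2: sold=2 (running total=4) -> [9 2 5 2]
Step 3: sold=2 (running total=6) -> [11 2 5 2]
Step 4: sold=2 (running total=8) -> [13 2 5 2]
Step 5: sold=2 (running total=10) -> [15 2 5 2]
Step 6: sold=2 (running total=12) -> [17 2 5 2]
Step 7: sold=2 (running total=14) -> [19 2 5 2]

Answer: 14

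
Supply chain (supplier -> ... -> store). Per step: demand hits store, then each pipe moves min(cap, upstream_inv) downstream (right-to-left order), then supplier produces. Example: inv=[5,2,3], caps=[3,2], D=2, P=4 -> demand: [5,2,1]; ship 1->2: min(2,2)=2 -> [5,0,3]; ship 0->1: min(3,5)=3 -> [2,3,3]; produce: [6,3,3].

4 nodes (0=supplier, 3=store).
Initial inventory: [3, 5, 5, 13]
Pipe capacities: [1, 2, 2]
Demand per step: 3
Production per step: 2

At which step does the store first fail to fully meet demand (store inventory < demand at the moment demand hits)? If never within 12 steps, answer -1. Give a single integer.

Step 1: demand=3,sold=3 ship[2->3]=2 ship[1->2]=2 ship[0->1]=1 prod=2 -> [4 4 5 12]
Step 2: demand=3,sold=3 ship[2->3]=2 ship[1->2]=2 ship[0->1]=1 prod=2 -> [5 3 5 11]
Step 3: demand=3,sold=3 ship[2->3]=2 ship[1->2]=2 ship[0->1]=1 prod=2 -> [6 2 5 10]
Step 4: demand=3,sold=3 ship[2->3]=2 ship[1->2]=2 ship[0->1]=1 prod=2 -> [7 1 5 9]
Step 5: demand=3,sold=3 ship[2->3]=2 ship[1->2]=1 ship[0->1]=1 prod=2 -> [8 1 4 8]
Step 6: demand=3,sold=3 ship[2->3]=2 ship[1->2]=1 ship[0->1]=1 prod=2 -> [9 1 3 7]
Step 7: demand=3,sold=3 ship[2->3]=2 ship[1->2]=1 ship[0->1]=1 prod=2 -> [10 1 2 6]
Step 8: demand=3,sold=3 ship[2->3]=2 ship[1->2]=1 ship[0->1]=1 prod=2 -> [11 1 1 5]
Step 9: demand=3,sold=3 ship[2->3]=1 ship[1->2]=1 ship[0->1]=1 prod=2 -> [12 1 1 3]
Step 10: demand=3,sold=3 ship[2->3]=1 ship[1->2]=1 ship[0->1]=1 prod=2 -> [13 1 1 1]
Step 11: demand=3,sold=1 ship[2->3]=1 ship[1->2]=1 ship[0->1]=1 prod=2 -> [14 1 1 1]
Step 12: demand=3,sold=1 ship[2->3]=1 ship[1->2]=1 ship[0->1]=1 prod=2 -> [15 1 1 1]
First stockout at step 11

11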